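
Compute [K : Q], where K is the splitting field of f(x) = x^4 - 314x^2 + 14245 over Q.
[K : Q] = 4

Solving the quadratic in x^2: x^2 = (314 ± √(314^2 - 4·14245))/2 = (314 ± √41616)/2 = (314 ± 204)/2, giving x^2 = 55 or x^2 = 259. So f(x) = (x^2 - 55)(x^2 - 259) and the roots of f are ±√55, ±√259. Hence the splitting field is K = Q(√55, √259). Since 55 and 259 are distinct squarefree integers > 1, their product 14245 is not a perfect square, so √259 ∉ Q(√55). By the tower law [K:Q] = [Q(√55,√259):Q(√55)] · [Q(√55):Q] = 2 · 2 = 4.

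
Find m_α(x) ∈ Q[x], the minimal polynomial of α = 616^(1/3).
m_α(x) = x^3 - 616

α satisfies α^3 = 616, so x^3 - 616 annihilates α. By the rational root test, a rational root p/q (in lowest terms) of x^3 - 616 would satisfy p^3 = 616 q^3, forcing q = 1 and p^3 = 616; but 616 is not a perfect cube, contradiction. A monic cubic over Q with no rational root is irreducible (any nontrivial factorization would include a linear factor). Hence x^3 - 616 is the minimal polynomial of α, and in particular [Q(α):Q] = 3.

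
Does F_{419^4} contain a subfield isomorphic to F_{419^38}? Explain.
No: F_{419^38} is not a subfield of F_{419^4}

F_{p^m} embeds in F_{p^n} iff m | n. Here 38 ∤ 4 (since 4 = 0·38 + 4 with remainder 4 ≠ 0), so F_{419^38} is not a subfield of F_{419^4}. Equivalently: if it were, the tower law would give 38 = [F_{419^38}:F_419] dividing [F_{419^4}:F_419] = 4, contradiction.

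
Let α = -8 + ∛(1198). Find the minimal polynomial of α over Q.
m_α(x) = x^3 + 24x^2 + 192x - 686

Set β = α + 8 = ∛(1198), so β^3 = 1198. Then (α + 8)^3 - 1198 = 0, i.e. α is a root of g(x) = (x + 8)^3 - 1198 = x^3 + 24x^2 + 192x - 686. Since g(x) = h(x + 8) where h(x) = x^3 - 1198, and h is irreducible over Q (because 1198 is not a perfect cube, so h has no rational root, and a monic cubic with no rational root is irreducible), g is also irreducible (irreducibility is preserved under the substitution x → x + 8). Hence m_α(x) = x^3 + 24x^2 + 192x - 686.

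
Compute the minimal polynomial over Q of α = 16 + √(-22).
m_α(x) = x^2 - 32x + 278

From α - 16 = √(-22), squaring gives (α - 16)^2 = -22, i.e. α^2 - 32α + 256 = -22, so α^2 - 32α + 278 = 0. The discriminant of x^2 - 32x + 278 is (-32)^2 - 4·(278) = 1024 - 1112 = -88, and 4·(-22) is not a perfect square in Q since -22 is squarefree and ≠ 1. Hence x^2 - 32x + 278 is irreducible over Q and is the minimal polynomial of α.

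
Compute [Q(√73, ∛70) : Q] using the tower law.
[Q(√73, ∛70) : Q] = 6

Let L = Q(√73, ∛70). Since Q(√73) ⊂ L and [Q(√73):Q] = 2, the tower law gives 2 | [L:Q]. Likewise Q(∛70) ⊂ L with [Q(∛70):Q] = 3 (because 70 is not a perfect cube), so 3 | [L:Q]. As gcd(2,3) = 1, [L:Q] is divisible by 6. Conversely L is generated over Q by √73 and ∛70, so [L:Q] ≤ 2·3 = 6. Therefore [Q(√73, ∛70) : Q] = 6.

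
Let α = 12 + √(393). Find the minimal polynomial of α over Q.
m_α(x) = x^2 - 24x - 249

From α - 12 = √(393), squaring gives (α - 12)^2 = 393, i.e. α^2 - 24α + 144 = 393, so α^2 - 24α - 249 = 0. The discriminant of x^2 - 24x - 249 is (-24)^2 - 4·(-249) = 576 + 996 = 1572, and 4·(393) is not a perfect square in Q since 393 is squarefree and ≠ 1. Hence x^2 - 24x - 249 is irreducible over Q and is the minimal polynomial of α.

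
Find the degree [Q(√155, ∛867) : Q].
[Q(√155, ∛867) : Q] = 6

Let L = Q(√155, ∛867). Since Q(√155) ⊂ L and [Q(√155):Q] = 2, the tower law gives 2 | [L:Q]. Likewise Q(∛867) ⊂ L with [Q(∛867):Q] = 3 (because 867 is not a perfect cube), so 3 | [L:Q]. As gcd(2,3) = 1, [L:Q] is divisible by 6. Conversely L is generated over Q by √155 and ∛867, so [L:Q] ≤ 2·3 = 6. Therefore [Q(√155, ∛867) : Q] = 6.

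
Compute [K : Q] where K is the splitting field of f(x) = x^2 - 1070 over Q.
[K : Q] = 2

f(x) = x^2 - 1070 factors as (x - √1070)(x + √1070). The splitting field is K = Q(√1070). Since 1070 is squarefree and > 1, it is not a perfect square, so x^2 - 1070 is irreducible over Q and [Q(√1070) : Q] = 2. Hence [K : Q] = 2.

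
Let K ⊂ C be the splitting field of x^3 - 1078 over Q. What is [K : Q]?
[K : Q] = 6

The roots of x^3 - 1078 are ∛1078, ω∛1078, ω^2∛1078 where ω = e^(2πi/3) is a primitive cube root of unity, so K = Q(∛1078, ω). Now [Q(∛1078):Q] = 3 (since 1078 is not a perfect cube, x^3 - 1078 is irreducible) and [Q(ω):Q] = 2. Both 2 and 3 divide [K:Q], and [K:Q] ≤ 3·2 = 6, so [K:Q] = 6. (Equivalently: Q(∛1078) ⊂ R but ω ∉ R, so [K : Q(∛1078)] = 2.)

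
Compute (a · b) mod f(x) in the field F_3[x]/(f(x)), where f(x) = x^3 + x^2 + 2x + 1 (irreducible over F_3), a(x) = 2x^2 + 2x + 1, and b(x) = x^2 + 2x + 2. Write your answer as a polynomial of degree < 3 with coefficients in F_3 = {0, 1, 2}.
a · b ≡ x^2 + 2x + 1 (mod f(x))

Multiply in F_3[x]: a(x)·b(x) = (2x^2 + 2x + 1)·(x^2 + 2x + 2) = 2x^4 + 2. This has degree ≥ 3, so divide by f(x) over F_3: 2x^4 + 2 = (2x + 1)·(x^3 + x^2 + 2x + 1) + (x^2 + 2x + 1). Hence a·b ≡ x^2 + 2x + 1 (mod f). (F_3[x]/(f) is a field with 3^3 = 27 elements since f is irreducible of degree 3.)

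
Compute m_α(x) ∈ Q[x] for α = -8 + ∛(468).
m_α(x) = x^3 + 24x^2 + 192x + 44

Set β = α + 8 = ∛(468), so β^3 = 468. Then (α + 8)^3 - 468 = 0, i.e. α is a root of g(x) = (x + 8)^3 - 468 = x^3 + 24x^2 + 192x + 44. Since g(x) = h(x + 8) where h(x) = x^3 - 468, and h is irreducible over Q (because 468 is not a perfect cube, so h has no rational root, and a monic cubic with no rational root is irreducible), g is also irreducible (irreducibility is preserved under the substitution x → x + 8). Hence m_α(x) = x^3 + 24x^2 + 192x + 44.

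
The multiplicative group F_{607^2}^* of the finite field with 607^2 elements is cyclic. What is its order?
|F_{607^2}^*| = 368448

F_{607^2} has 607^2 = 368449 elements; its multiplicative group consists of all nonzero elements, so |F_{607^2}^*| = 368449 - 1 = 368448. (It is cyclic since any finite subgroup of the multiplicative group of a field is cyclic.)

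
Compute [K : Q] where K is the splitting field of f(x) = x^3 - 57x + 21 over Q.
[K : Q] = 6

By the rational root test, any rational root of the monic integer polynomial f(x) = x^3 - 57x + 21 must be an integer dividing the constant term 21, i.e. one of ±{1, 3, 7, 21}. Evaluating: f(1) = -35, f(-1) = 77, f(3) = -123, f(-3) = 165, f(7) = -35, f(-7) = 77, f(21) = 8085, f(-21) = -8043; none is 0, so f has no rational root and is therefore irreducible over Q (a cubic with no linear factor over a field is irreducible). For an irreducible cubic, the Galois group is A_3 or S_3 according as the discriminant disc(f) = -4a^3 - 27b^2 = -4·(-57)^3 - 27·(21)^2 = 728865 is or is not a square in Q. Here disc(f) = 728865 is not a perfect square in Q, so the Galois group of f over Q is not contained in A_3 and must be all of S_3. The splitting field has degree |S_3| = 6 over Q, so [K : Q] = 6.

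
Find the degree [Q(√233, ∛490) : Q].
[Q(√233, ∛490) : Q] = 6

Let L = Q(√233, ∛490). Since Q(√233) ⊂ L and [Q(√233):Q] = 2, the tower law gives 2 | [L:Q]. Likewise Q(∛490) ⊂ L with [Q(∛490):Q] = 3 (because 490 is not a perfect cube), so 3 | [L:Q]. As gcd(2,3) = 1, [L:Q] is divisible by 6. Conversely L is generated over Q by √233 and ∛490, so [L:Q] ≤ 2·3 = 6. Therefore [Q(√233, ∛490) : Q] = 6.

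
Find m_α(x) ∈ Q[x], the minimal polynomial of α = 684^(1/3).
m_α(x) = x^3 - 684

α satisfies α^3 = 684, so x^3 - 684 annihilates α. By the rational root test, a rational root p/q (in lowest terms) of x^3 - 684 would satisfy p^3 = 684 q^3, forcing q = 1 and p^3 = 684; but 684 is not a perfect cube, contradiction. A monic cubic over Q with no rational root is irreducible (any nontrivial factorization would include a linear factor). Hence x^3 - 684 is the minimal polynomial of α, and in particular [Q(α):Q] = 3.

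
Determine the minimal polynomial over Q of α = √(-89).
m_α(x) = x^2 + 89

α satisfies α^2 + 89 = 0, so x^2 + 89 annihilates α. Since d = -89 is squarefree and ≠ 1, it is not a perfect square in Q, so x^2 + 89 has no rational root and is therefore irreducible over Q (a degree-2 polynomial over a field is irreducible iff it has no root). Hence m_α(x) = x^2 + 89.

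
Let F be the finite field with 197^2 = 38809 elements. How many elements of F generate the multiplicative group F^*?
There are φ(38808) = 10080 primitive elements

F_q^* is cyclic of order q - 1 = 38808. A cyclic group of order m has exactly φ(m) generators. Here m = 38808 = 2^3 · 3^2 · 7^2 · 11, so the number of primitive elements is φ(38808) = 10080.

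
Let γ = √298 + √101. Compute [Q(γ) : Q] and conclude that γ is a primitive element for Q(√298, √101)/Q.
[Q(γ) : Q] = 4 (equivalently, Q(γ) = Q(√298, √101))

Obviously Q(γ) ⊆ Q(√298, √101), and [Q(√298, √101):Q] = 4 (since 298, 101 are distinct squarefree integers > 1 with 30098 not a perfect square). To show equality we compute the minimal polynomial of γ. From γ = √298 + √101: γ^2 = 298 + 2√(30098) + 101 = 399 + 2√(30098), so γ^2 - 399 = 2√(30098); squaring, (γ^2 - 399)^2 = 4·30098, i.e. γ^4 - 798γ^2 + 159201 - 120392 = 0, i.e. γ^4 - 798γ^2 + 38809 = 0. So γ is a root of x^4 - 798x^2 + 38809. This polynomial is irreducible over Q: it has no rational root (each ±√298 ± √101 is irrational), and any factorization into two quadratics over Q would force √(30098) ∈ Q (pairing opposite roots) or √298, √101 ∈ Q (other pairings), all impossible. Hence [Q(γ):Q] = 4 = [Q(√298, √101):Q], so Q(γ) = Q(√298, √101).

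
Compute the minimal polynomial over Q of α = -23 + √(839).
m_α(x) = x^2 + 46x - 310

From α + 23 = √(839), squaring gives (α + 23)^2 = 839, i.e. α^2 + 46α + 529 = 839, so α^2 + 46α - 310 = 0. The discriminant of x^2 + 46x - 310 is (46)^2 - 4·(-310) = 2116 + 1240 = 3356, and 4·(839) is not a perfect square in Q since 839 is squarefree and ≠ 1. Hence x^2 + 46x - 310 is irreducible over Q and is the minimal polynomial of α.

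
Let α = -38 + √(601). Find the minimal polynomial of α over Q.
m_α(x) = x^2 + 76x + 843

From α + 38 = √(601), squaring gives (α + 38)^2 = 601, i.e. α^2 + 76α + 1444 = 601, so α^2 + 76α + 843 = 0. The discriminant of x^2 + 76x + 843 is (76)^2 - 4·(843) = 5776 - 3372 = 2404, and 4·(601) is not a perfect square in Q since 601 is squarefree and ≠ 1. Hence x^2 + 76x + 843 is irreducible over Q and is the minimal polynomial of α.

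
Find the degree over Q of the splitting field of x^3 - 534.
[K : Q] = 6

The roots of x^3 - 534 are ∛534, ω∛534, ω^2∛534 where ω = e^(2πi/3) is a primitive cube root of unity, so K = Q(∛534, ω). Now [Q(∛534):Q] = 3 (since 534 is not a perfect cube, x^3 - 534 is irreducible) and [Q(ω):Q] = 2. Both 2 and 3 divide [K:Q], and [K:Q] ≤ 3·2 = 6, so [K:Q] = 6. (Equivalently: Q(∛534) ⊂ R but ω ∉ R, so [K : Q(∛534)] = 2.)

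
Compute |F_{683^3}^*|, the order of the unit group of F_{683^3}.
|F_{683^3}^*| = 318611986

F_{683^3} has 683^3 = 318611987 elements; its multiplicative group consists of all nonzero elements, so |F_{683^3}^*| = 318611987 - 1 = 318611986. (It is cyclic since any finite subgroup of the multiplicative group of a field is cyclic.)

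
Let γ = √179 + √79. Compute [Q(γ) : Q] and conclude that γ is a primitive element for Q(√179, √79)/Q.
[Q(γ) : Q] = 4 (equivalently, Q(γ) = Q(√179, √79))

Obviously Q(γ) ⊆ Q(√179, √79), and [Q(√179, √79):Q] = 4 (since 179, 79 are distinct squarefree integers > 1 with 14141 not a perfect square). To show equality we compute the minimal polynomial of γ. From γ = √179 + √79: γ^2 = 179 + 2√(14141) + 79 = 258 + 2√(14141), so γ^2 - 258 = 2√(14141); squaring, (γ^2 - 258)^2 = 4·14141, i.e. γ^4 - 516γ^2 + 66564 - 56564 = 0, i.e. γ^4 - 516γ^2 + 10000 = 0. So γ is a root of x^4 - 516x^2 + 10000. This polynomial is irreducible over Q: it has no rational root (each ±√179 ± √79 is irrational), and any factorization into two quadratics over Q would force √(14141) ∈ Q (pairing opposite roots) or √179, √79 ∈ Q (other pairings), all impossible. Hence [Q(γ):Q] = 4 = [Q(√179, √79):Q], so Q(γ) = Q(√179, √79).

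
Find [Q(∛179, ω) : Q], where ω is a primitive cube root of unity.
[Q(∛179, ω) : Q] = 6

[Q(∛179):Q] = 3 (min poly x^3 - 179, irreducible since 179 is not a perfect cube). [Q(ω):Q] = 2 (min poly x^2 + x + 1). Since Q(∛179) ⊂ R and ω ∉ R, we have ω ∉ Q(∛179), so x^2 + x + 1 remains irreducible over Q(∛179) and [Q(∛179, ω) : Q(∛179)] = 2. By the tower law, [Q(∛179, ω) : Q] = 3 · 2 = 6. (In fact Q(∛179, ω) is the splitting field of x^3 - 179 over Q.)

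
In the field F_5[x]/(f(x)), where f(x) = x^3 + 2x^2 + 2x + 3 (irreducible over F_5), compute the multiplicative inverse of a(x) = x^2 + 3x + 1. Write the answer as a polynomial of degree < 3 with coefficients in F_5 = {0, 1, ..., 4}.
a(x)^(-1) ≡ x^2 + x + 2 (mod f(x))

Since f is irreducible over F_5, F_5[x]/(f) is a field and a(x) ≠ 0 has an inverse. Apply the extended Euclidean algorithm to f(x) and a(x) in F_5[x]: f(x) = (x + 4)·a(x) + (4x + 4);  a(x) = (4x + 3)·(4x + 4) + (4). The last nonzero remainder is the constant 4 = gcd(f, a) in F_5. Back-substituting through the division chain expresses 4 = s(x)·a(x) + t(x)·f(x) with s(x) ≡ 4x^2 + 4x + 3 (mod f), so (4x^2 + 4x + 3)·a(x) ≡ 4 (mod f). Multiplying by 4^(-1) ≡ 4 in F_5 gives a(x)^(-1) ≡ 4·(4x^2 + 4x + 3) ≡ x^2 + x + 2 (mod f). Check: (x^2 + 3x + 1)·(x^2 + x + 2) = x^4 + 4x^3 + x^2 + 2x + 2 ≡ 1 (mod x^3 + 2x^2 + 2x + 3).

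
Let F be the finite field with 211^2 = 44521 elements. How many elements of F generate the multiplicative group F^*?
There are φ(44520) = 9984 primitive elements

F_q^* is cyclic of order q - 1 = 44520. A cyclic group of order m has exactly φ(m) generators. Here m = 44520 = 2^3 · 3 · 5 · 7 · 53, so the number of primitive elements is φ(44520) = 9984.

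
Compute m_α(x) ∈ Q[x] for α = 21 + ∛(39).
m_α(x) = x^3 - 63x^2 + 1323x - 9300

Set β = α - 21 = ∛(39), so β^3 = 39. Then (α - 21)^3 - 39 = 0, i.e. α is a root of g(x) = (x - 21)^3 - 39 = x^3 - 63x^2 + 1323x - 9300. Since g(x) = h(x - 21) where h(x) = x^3 - 39, and h is irreducible over Q (because 39 is not a perfect cube, so h has no rational root, and a monic cubic with no rational root is irreducible), g is also irreducible (irreducibility is preserved under the substitution x → x - 21). Hence m_α(x) = x^3 - 63x^2 + 1323x - 9300.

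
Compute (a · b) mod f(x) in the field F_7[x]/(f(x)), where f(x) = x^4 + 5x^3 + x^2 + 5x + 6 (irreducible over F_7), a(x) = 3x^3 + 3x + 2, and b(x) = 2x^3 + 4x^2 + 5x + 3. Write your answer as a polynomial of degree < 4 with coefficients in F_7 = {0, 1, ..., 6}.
a · b ≡ 6x^3 + x + 6 (mod f(x))

Multiply in F_7[x]: a(x)·b(x) = (3x^3 + 3x + 2)·(2x^3 + 4x^2 + 5x + 3) = 6x^6 + 5x^5 + 4x^3 + 2x^2 + 5x + 6. This has degree ≥ 4, so divide by f(x) over F_7: 6x^6 + 5x^5 + 4x^3 + 2x^2 + 5x + 6 = (6x^2 + 3x)·(x^4 + 5x^3 + x^2 + 5x + 6) + (6x^3 + x + 6). Hence a·b ≡ 6x^3 + x + 6 (mod f). (F_7[x]/(f) is a field with 7^4 = 2401 elements since f is irreducible of degree 4.)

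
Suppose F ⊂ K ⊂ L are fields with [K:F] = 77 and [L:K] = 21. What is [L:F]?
[L:F] = 1617

The tower law says that for any tower of field extensions F ⊂ K ⊂ L with finite degrees, [L:F] = [L:K] · [K:F]. Here this gives [L:F] = 21 · 77 = 1617.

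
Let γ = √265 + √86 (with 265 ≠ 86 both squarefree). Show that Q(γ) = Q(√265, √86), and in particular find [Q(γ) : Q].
[Q(γ) : Q] = 4 (equivalently, Q(γ) = Q(√265, √86))

Obviously Q(γ) ⊆ Q(√265, √86), and [Q(√265, √86):Q] = 4 (since 265, 86 are distinct squarefree integers > 1 with 22790 not a perfect square). To show equality we compute the minimal polynomial of γ. From γ = √265 + √86: γ^2 = 265 + 2√(22790) + 86 = 351 + 2√(22790), so γ^2 - 351 = 2√(22790); squaring, (γ^2 - 351)^2 = 4·22790, i.e. γ^4 - 702γ^2 + 123201 - 91160 = 0, i.e. γ^4 - 702γ^2 + 32041 = 0. So γ is a root of x^4 - 702x^2 + 32041. This polynomial is irreducible over Q: it has no rational root (each ±√265 ± √86 is irrational), and any factorization into two quadratics over Q would force √(22790) ∈ Q (pairing opposite roots) or √265, √86 ∈ Q (other pairings), all impossible. Hence [Q(γ):Q] = 4 = [Q(√265, √86):Q], so Q(γ) = Q(√265, √86).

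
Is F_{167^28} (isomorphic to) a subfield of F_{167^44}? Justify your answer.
No: F_{167^28} is not a subfield of F_{167^44}

F_{p^m} embeds in F_{p^n} iff m | n. Here 28 ∤ 44 (since 44 = 1·28 + 16 with remainder 16 ≠ 0), so F_{167^28} is not a subfield of F_{167^44}. Equivalently: if it were, the tower law would give 28 = [F_{167^28}:F_167] dividing [F_{167^44}:F_167] = 44, contradiction.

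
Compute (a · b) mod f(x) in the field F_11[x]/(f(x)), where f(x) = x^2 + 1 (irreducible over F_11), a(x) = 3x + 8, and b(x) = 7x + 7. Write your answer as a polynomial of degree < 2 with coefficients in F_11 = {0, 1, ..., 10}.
a · b ≡ 2 (mod f(x))

Multiply in F_11[x]: a(x)·b(x) = (3x + 8)·(7x + 7) = 10x^2 + 1. This has degree ≥ 2, so divide by f(x) over F_11: 10x^2 + 1 = (10)·(x^2 + 1) + (2). Hence a·b ≡ 2 (mod f). (F_11[x]/(f) is a field with 11^2 = 121 elements since f is irreducible of degree 2.)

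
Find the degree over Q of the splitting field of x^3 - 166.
[K : Q] = 6

The roots of x^3 - 166 are ∛166, ω∛166, ω^2∛166 where ω = e^(2πi/3) is a primitive cube root of unity, so K = Q(∛166, ω). Now [Q(∛166):Q] = 3 (since 166 is not a perfect cube, x^3 - 166 is irreducible) and [Q(ω):Q] = 2. Both 2 and 3 divide [K:Q], and [K:Q] ≤ 3·2 = 6, so [K:Q] = 6. (Equivalently: Q(∛166) ⊂ R but ω ∉ R, so [K : Q(∛166)] = 2.)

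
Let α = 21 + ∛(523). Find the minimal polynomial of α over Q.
m_α(x) = x^3 - 63x^2 + 1323x - 9784

Set β = α - 21 = ∛(523), so β^3 = 523. Then (α - 21)^3 - 523 = 0, i.e. α is a root of g(x) = (x - 21)^3 - 523 = x^3 - 63x^2 + 1323x - 9784. Since g(x) = h(x - 21) where h(x) = x^3 - 523, and h is irreducible over Q (because 523 is not a perfect cube, so h has no rational root, and a monic cubic with no rational root is irreducible), g is also irreducible (irreducibility is preserved under the substitution x → x - 21). Hence m_α(x) = x^3 - 63x^2 + 1323x - 9784.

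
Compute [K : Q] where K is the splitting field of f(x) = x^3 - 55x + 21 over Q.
[K : Q] = 6

By the rational root test, any rational root of the monic integer polynomial f(x) = x^3 - 55x + 21 must be an integer dividing the constant term 21, i.e. one of ±{1, 3, 7, 21}. Evaluating: f(1) = -33, f(-1) = 75, f(3) = -117, f(-3) = 159, f(7) = -21, f(-7) = 63, f(21) = 8127, f(-21) = -8085; none is 0, so f has no rational root and is therefore irreducible over Q (a cubic with no linear factor over a field is irreducible). For an irreducible cubic, the Galois group is A_3 or S_3 according as the discriminant disc(f) = -4a^3 - 27b^2 = -4·(-55)^3 - 27·(21)^2 = 653593 is or is not a square in Q. Here disc(f) = 653593 is not a perfect square in Q, so the Galois group of f over Q is not contained in A_3 and must be all of S_3. The splitting field has degree |S_3| = 6 over Q, so [K : Q] = 6.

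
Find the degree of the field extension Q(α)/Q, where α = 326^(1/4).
[Q(α):Q] = 4

α is a root of x^4 - 326. By Eisenstein's criterion at the prime p = 2 (which divides the constant term 326 but p^2 = 4 does not, since 326 is squarefree), x^4 - 326 is irreducible over Q. Hence [Q(α):Q] = 4.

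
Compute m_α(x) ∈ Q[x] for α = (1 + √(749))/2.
m_α(x) = x^2 - x - 187

From 2α - 1 = √(749), squaring gives (2α - 1)^2 = 749, i.e. 4α^2 - 4α + 1 = 749, so α^2 - α + (1 - 749)/4 = 0. Since 749 ≡ 1 (mod 4), (1 - 749)/4 = -187 ∈ Z. The polynomial x^2 - x - 187 has discriminant 1 - 4·(-187) = 749, which is not a perfect square in Q (d = 749 is squarefree and ≠ 1), so x^2 - x - 187 is irreducible over Q. It is the minimal polynomial of α.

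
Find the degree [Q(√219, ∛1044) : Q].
[Q(√219, ∛1044) : Q] = 6

Let L = Q(√219, ∛1044). Since Q(√219) ⊂ L and [Q(√219):Q] = 2, the tower law gives 2 | [L:Q]. Likewise Q(∛1044) ⊂ L with [Q(∛1044):Q] = 3 (because 1044 is not a perfect cube), so 3 | [L:Q]. As gcd(2,3) = 1, [L:Q] is divisible by 6. Conversely L is generated over Q by √219 and ∛1044, so [L:Q] ≤ 2·3 = 6. Therefore [Q(√219, ∛1044) : Q] = 6.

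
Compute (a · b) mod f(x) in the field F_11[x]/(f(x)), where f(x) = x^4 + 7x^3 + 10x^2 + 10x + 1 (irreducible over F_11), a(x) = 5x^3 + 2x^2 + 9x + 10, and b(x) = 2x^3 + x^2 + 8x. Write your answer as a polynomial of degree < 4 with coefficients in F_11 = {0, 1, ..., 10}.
a · b ≡ 2x^3 + 2x^2 + 9 (mod f(x))

Multiply in F_11[x]: a(x)·b(x) = (5x^3 + 2x^2 + 9x + 10)·(2x^3 + x^2 + 8x) = 10x^6 + 9x^5 + 5x^4 + x^3 + 5x^2 + 3x. This has degree ≥ 4, so divide by f(x) over F_11: 10x^6 + 9x^5 + 5x^4 + x^3 + 5x^2 + 3x = (10x^2 + 5x + 2)·(x^4 + 7x^3 + 10x^2 + 10x + 1) + (2x^3 + 2x^2 + 9). Hence a·b ≡ 2x^3 + 2x^2 + 9 (mod f). (F_11[x]/(f) is a field with 11^4 = 14641 elements since f is irreducible of degree 4.)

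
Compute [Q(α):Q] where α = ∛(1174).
[Q(α):Q] = 3

The minimal polynomial of α is x^3 - 1174, irreducible over Q since 1174 is not a perfect cube (so x^3 - 1174 has no rational root). Hence [Q(α):Q] = deg(m_α) = 3.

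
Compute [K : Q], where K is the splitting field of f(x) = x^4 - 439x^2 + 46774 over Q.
[K : Q] = 4

Solving the quadratic in x^2: x^2 = (439 ± √(439^2 - 4·46774))/2 = (439 ± √5625)/2 = (439 ± 75)/2, giving x^2 = 182 or x^2 = 257. So f(x) = (x^2 - 182)(x^2 - 257) and the roots of f are ±√182, ±√257. Hence the splitting field is K = Q(√182, √257). Since 182 and 257 are distinct squarefree integers > 1, their product 46774 is not a perfect square, so √257 ∉ Q(√182). By the tower law [K:Q] = [Q(√182,√257):Q(√182)] · [Q(√182):Q] = 2 · 2 = 4.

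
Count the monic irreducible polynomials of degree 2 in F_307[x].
There are 46971 monic irreducible polynomials of degree 2 over F_307

Each element of F_{307^2} that lies in no proper subfield is a root of exactly one monic irreducible of degree 2 over F_307, and each such polynomial has 2 distinct roots in F_{307^2}. By Möbius inversion the count is N_307(2) = (1/2) Σ_{d|2} μ(2/d) · 307^d = (1/2)(μ(2)·307^1 + μ(1)·307^2) = 93942/2 = 46971.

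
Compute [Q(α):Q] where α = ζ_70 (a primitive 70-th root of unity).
[Q(α):Q] = 24

The minimal polynomial of ζ_70 over Q is the 70-th cyclotomic polynomial Φ_70(x), which is irreducible over Q and has degree φ(70) = 24. Hence [Q(α):Q] = φ(70) = 24.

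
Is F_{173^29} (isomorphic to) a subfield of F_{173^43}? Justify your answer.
No: F_{173^29} is not a subfield of F_{173^43}

F_{p^m} embeds in F_{p^n} iff m | n. Here 29 ∤ 43 (since 43 = 1·29 + 14 with remainder 14 ≠ 0), so F_{173^29} is not a subfield of F_{173^43}. Equivalently: if it were, the tower law would give 29 = [F_{173^29}:F_173] dividing [F_{173^43}:F_173] = 43, contradiction.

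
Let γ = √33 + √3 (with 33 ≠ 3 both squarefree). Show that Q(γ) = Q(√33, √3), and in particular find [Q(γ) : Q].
[Q(γ) : Q] = 4 (equivalently, Q(γ) = Q(√33, √3))

Obviously Q(γ) ⊆ Q(√33, √3), and [Q(√33, √3):Q] = 4 (since 33, 3 are distinct squarefree integers > 1 with 99 not a perfect square). To show equality we compute the minimal polynomial of γ. From γ = √33 + √3: γ^2 = 33 + 2√(99) + 3 = 36 + 2√(99), so γ^2 - 36 = 2√(99); squaring, (γ^2 - 36)^2 = 4·99, i.e. γ^4 - 72γ^2 + 1296 - 396 = 0, i.e. γ^4 - 72γ^2 + 900 = 0. So γ is a root of x^4 - 72x^2 + 900. This polynomial is irreducible over Q: it has no rational root (each ±√33 ± √3 is irrational), and any factorization into two quadratics over Q would force √(99) ∈ Q (pairing opposite roots) or √33, √3 ∈ Q (other pairings), all impossible. Hence [Q(γ):Q] = 4 = [Q(√33, √3):Q], so Q(γ) = Q(√33, √3).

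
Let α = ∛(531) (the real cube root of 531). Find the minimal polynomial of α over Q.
m_α(x) = x^3 - 531

α satisfies α^3 = 531, so x^3 - 531 annihilates α. By the rational root test, a rational root p/q (in lowest terms) of x^3 - 531 would satisfy p^3 = 531 q^3, forcing q = 1 and p^3 = 531; but 531 is not a perfect cube, contradiction. A monic cubic over Q with no rational root is irreducible (any nontrivial factorization would include a linear factor). Hence x^3 - 531 is the minimal polynomial of α, and in particular [Q(α):Q] = 3.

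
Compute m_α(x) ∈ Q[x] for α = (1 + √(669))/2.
m_α(x) = x^2 - x - 167

From 2α - 1 = √(669), squaring gives (2α - 1)^2 = 669, i.e. 4α^2 - 4α + 1 = 669, so α^2 - α + (1 - 669)/4 = 0. Since 669 ≡ 1 (mod 4), (1 - 669)/4 = -167 ∈ Z. The polynomial x^2 - x - 167 has discriminant 1 - 4·(-167) = 669, which is not a perfect square in Q (d = 669 is squarefree and ≠ 1), so x^2 - x - 167 is irreducible over Q. It is the minimal polynomial of α.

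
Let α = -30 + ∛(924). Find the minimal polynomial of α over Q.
m_α(x) = x^3 + 90x^2 + 2700x + 26076

Set β = α + 30 = ∛(924), so β^3 = 924. Then (α + 30)^3 - 924 = 0, i.e. α is a root of g(x) = (x + 30)^3 - 924 = x^3 + 90x^2 + 2700x + 26076. Since g(x) = h(x + 30) where h(x) = x^3 - 924, and h is irreducible over Q (because 924 is not a perfect cube, so h has no rational root, and a monic cubic with no rational root is irreducible), g is also irreducible (irreducibility is preserved under the substitution x → x + 30). Hence m_α(x) = x^3 + 90x^2 + 2700x + 26076.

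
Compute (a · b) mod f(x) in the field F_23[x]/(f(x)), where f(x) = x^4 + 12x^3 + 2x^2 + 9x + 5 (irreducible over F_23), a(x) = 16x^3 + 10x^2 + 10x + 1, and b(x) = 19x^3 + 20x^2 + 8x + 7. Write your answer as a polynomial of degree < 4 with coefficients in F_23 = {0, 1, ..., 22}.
a · b ≡ 3x^3 + 14x^2 + 19x + 18 (mod f(x))

Multiply in F_23[x]: a(x)·b(x) = (16x^3 + 10x^2 + 10x + 1)·(19x^3 + 20x^2 + 8x + 7) = 5x^6 + 4x^5 + 12x^4 + 20x^3 + 9x^2 + 9x + 7. This has degree ≥ 4, so divide by f(x) over F_23: 5x^6 + 4x^5 + 12x^4 + 20x^3 + 9x^2 + 9x + 7 = (5x^2 + 13x + 7)·(x^4 + 12x^3 + 2x^2 + 9x + 5) + (3x^3 + 14x^2 + 19x + 18). Hence a·b ≡ 3x^3 + 14x^2 + 19x + 18 (mod f). (F_23[x]/(f) is a field with 23^4 = 279841 elements since f is irreducible of degree 4.)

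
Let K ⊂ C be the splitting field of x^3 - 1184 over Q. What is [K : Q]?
[K : Q] = 6

The roots of x^3 - 1184 are ∛1184, ω∛1184, ω^2∛1184 where ω = e^(2πi/3) is a primitive cube root of unity, so K = Q(∛1184, ω). Now [Q(∛1184):Q] = 3 (since 1184 is not a perfect cube, x^3 - 1184 is irreducible) and [Q(ω):Q] = 2. Both 2 and 3 divide [K:Q], and [K:Q] ≤ 3·2 = 6, so [K:Q] = 6. (Equivalently: Q(∛1184) ⊂ R but ω ∉ R, so [K : Q(∛1184)] = 2.)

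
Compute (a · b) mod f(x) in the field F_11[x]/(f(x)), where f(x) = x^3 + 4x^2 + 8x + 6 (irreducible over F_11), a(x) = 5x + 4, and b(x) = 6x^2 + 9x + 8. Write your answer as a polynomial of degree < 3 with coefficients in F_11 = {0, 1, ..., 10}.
a · b ≡ 4x^2 + x + 6 (mod f(x))

Multiply in F_11[x]: a(x)·b(x) = (5x + 4)·(6x^2 + 9x + 8) = 8x^3 + 3x^2 + 10x + 10. This has degree ≥ 3, so divide by f(x) over F_11: 8x^3 + 3x^2 + 10x + 10 = (8)·(x^3 + 4x^2 + 8x + 6) + (4x^2 + x + 6). Hence a·b ≡ 4x^2 + x + 6 (mod f). (F_11[x]/(f) is a field with 11^3 = 1331 elements since f is irreducible of degree 3.)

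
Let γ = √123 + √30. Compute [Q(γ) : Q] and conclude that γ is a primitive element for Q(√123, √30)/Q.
[Q(γ) : Q] = 4 (equivalently, Q(γ) = Q(√123, √30))

Obviously Q(γ) ⊆ Q(√123, √30), and [Q(√123, √30):Q] = 4 (since 123, 30 are distinct squarefree integers > 1 with 3690 not a perfect square). To show equality we compute the minimal polynomial of γ. From γ = √123 + √30: γ^2 = 123 + 2√(3690) + 30 = 153 + 2√(3690), so γ^2 - 153 = 2√(3690); squaring, (γ^2 - 153)^2 = 4·3690, i.e. γ^4 - 306γ^2 + 23409 - 14760 = 0, i.e. γ^4 - 306γ^2 + 8649 = 0. So γ is a root of x^4 - 306x^2 + 8649. This polynomial is irreducible over Q: it has no rational root (each ±√123 ± √30 is irrational), and any factorization into two quadratics over Q would force √(3690) ∈ Q (pairing opposite roots) or √123, √30 ∈ Q (other pairings), all impossible. Hence [Q(γ):Q] = 4 = [Q(√123, √30):Q], so Q(γ) = Q(√123, √30).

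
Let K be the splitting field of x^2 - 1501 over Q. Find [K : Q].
[K : Q] = 2

f(x) = x^2 - 1501 factors as (x - √1501)(x + √1501). The splitting field is K = Q(√1501). Since 1501 is squarefree and > 1, it is not a perfect square, so x^2 - 1501 is irreducible over Q and [Q(√1501) : Q] = 2. Hence [K : Q] = 2.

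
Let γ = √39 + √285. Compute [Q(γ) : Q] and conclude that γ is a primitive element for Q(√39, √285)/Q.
[Q(γ) : Q] = 4 (equivalently, Q(γ) = Q(√39, √285))

Obviously Q(γ) ⊆ Q(√39, √285), and [Q(√39, √285):Q] = 4 (since 39, 285 are distinct squarefree integers > 1 with 11115 not a perfect square). To show equality we compute the minimal polynomial of γ. From γ = √39 + √285: γ^2 = 39 + 2√(11115) + 285 = 324 + 2√(11115), so γ^2 - 324 = 2√(11115); squaring, (γ^2 - 324)^2 = 4·11115, i.e. γ^4 - 648γ^2 + 104976 - 44460 = 0, i.e. γ^4 - 648γ^2 + 60516 = 0. So γ is a root of x^4 - 648x^2 + 60516. This polynomial is irreducible over Q: it has no rational root (each ±√39 ± √285 is irrational), and any factorization into two quadratics over Q would force √(11115) ∈ Q (pairing opposite roots) or √39, √285 ∈ Q (other pairings), all impossible. Hence [Q(γ):Q] = 4 = [Q(√39, √285):Q], so Q(γ) = Q(√39, √285).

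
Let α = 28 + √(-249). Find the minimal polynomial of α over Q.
m_α(x) = x^2 - 56x + 1033

From α - 28 = √(-249), squaring gives (α - 28)^2 = -249, i.e. α^2 - 56α + 784 = -249, so α^2 - 56α + 1033 = 0. The discriminant of x^2 - 56x + 1033 is (-56)^2 - 4·(1033) = 3136 - 4132 = -996, and 4·(-249) is not a perfect square in Q since -249 is squarefree and ≠ 1. Hence x^2 - 56x + 1033 is irreducible over Q and is the minimal polynomial of α.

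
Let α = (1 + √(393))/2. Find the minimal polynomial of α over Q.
m_α(x) = x^2 - x - 98

From 2α - 1 = √(393), squaring gives (2α - 1)^2 = 393, i.e. 4α^2 - 4α + 1 = 393, so α^2 - α + (1 - 393)/4 = 0. Since 393 ≡ 1 (mod 4), (1 - 393)/4 = -98 ∈ Z. The polynomial x^2 - x - 98 has discriminant 1 - 4·(-98) = 393, which is not a perfect square in Q (d = 393 is squarefree and ≠ 1), so x^2 - x - 98 is irreducible over Q. It is the minimal polynomial of α.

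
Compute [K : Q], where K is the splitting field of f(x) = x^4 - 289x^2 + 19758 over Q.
[K : Q] = 4

Solving the quadratic in x^2: x^2 = (289 ± √(289^2 - 4·19758))/2 = (289 ± √4489)/2 = (289 ± 67)/2, giving x^2 = 178 or x^2 = 111. So f(x) = (x^2 - 178)(x^2 - 111) and the roots of f are ±√178, ±√111. Hence the splitting field is K = Q(√178, √111). Since 178 and 111 are distinct squarefree integers > 1, their product 19758 is not a perfect square, so √111 ∉ Q(√178). By the tower law [K:Q] = [Q(√178,√111):Q(√178)] · [Q(√178):Q] = 2 · 2 = 4.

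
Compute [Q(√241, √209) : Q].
[Q(√241, √209) : Q] = 4

[Q(√241):Q] = 2 (min poly x^2 - 241, irreducible since 241 is squarefree > 1). For the top step, suppose √209 ∈ Q(√241), say √209 = c + d√241 with c, d ∈ Q. Squaring: 209 = c^2 + 241d^2 + 2cd√241. Since √241 ∉ Q this forces 2cd = 0. If d = 0 then √209 = c ∈ Q, contradicting 209 squarefree > 1. If c = 0 then 209 = 241d^2, so 241·209 = (241d)^2 is a perfect square in Q — but 241·209 = 50369 is not a perfect square (since 241 and 209 are distinct squarefree integers). Contradiction. Hence √209 ∉ Q(√241), so x^2 - 209 stays irreducible over Q(√241) and [Q(√241, √209) : Q(√241)] = 2. By the tower law, [Q(√241, √209) : Q] = 2 · 2 = 4.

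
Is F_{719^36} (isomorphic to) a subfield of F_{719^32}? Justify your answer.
No: F_{719^36} is not a subfield of F_{719^32}

F_{p^m} embeds in F_{p^n} iff m | n. Here 36 ∤ 32 (since 32 = 0·36 + 32 with remainder 32 ≠ 0), so F_{719^36} is not a subfield of F_{719^32}. Equivalently: if it were, the tower law would give 36 = [F_{719^36}:F_719] dividing [F_{719^32}:F_719] = 32, contradiction.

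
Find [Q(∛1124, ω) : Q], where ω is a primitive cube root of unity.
[Q(∛1124, ω) : Q] = 6

[Q(∛1124):Q] = 3 (min poly x^3 - 1124, irreducible since 1124 is not a perfect cube). [Q(ω):Q] = 2 (min poly x^2 + x + 1). Since Q(∛1124) ⊂ R and ω ∉ R, we have ω ∉ Q(∛1124), so x^2 + x + 1 remains irreducible over Q(∛1124) and [Q(∛1124, ω) : Q(∛1124)] = 2. By the tower law, [Q(∛1124, ω) : Q] = 3 · 2 = 6. (In fact Q(∛1124, ω) is the splitting field of x^3 - 1124 over Q.)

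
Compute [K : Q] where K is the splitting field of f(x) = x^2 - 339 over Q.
[K : Q] = 2

f(x) = x^2 - 339 factors as (x - √339)(x + √339). The splitting field is K = Q(√339). Since 339 is squarefree and > 1, it is not a perfect square, so x^2 - 339 is irreducible over Q and [Q(√339) : Q] = 2. Hence [K : Q] = 2.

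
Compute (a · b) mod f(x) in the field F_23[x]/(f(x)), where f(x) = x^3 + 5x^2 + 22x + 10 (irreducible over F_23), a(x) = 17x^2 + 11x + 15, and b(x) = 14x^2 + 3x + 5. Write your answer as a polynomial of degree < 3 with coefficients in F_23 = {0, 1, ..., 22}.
a · b ≡ 17x^2 + x + 12 (mod f(x))

Multiply in F_23[x]: a(x)·b(x) = (17x^2 + 11x + 15)·(14x^2 + 3x + 5) = 8x^4 + 21x^3 + 6x^2 + 8x + 6. This has degree ≥ 3, so divide by f(x) over F_23: 8x^4 + 21x^3 + 6x^2 + 8x + 6 = (8x + 4)·(x^3 + 5x^2 + 22x + 10) + (17x^2 + x + 12). Hence a·b ≡ 17x^2 + x + 12 (mod f). (F_23[x]/(f) is a field with 23^3 = 12167 elements since f is irreducible of degree 3.)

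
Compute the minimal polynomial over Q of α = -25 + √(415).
m_α(x) = x^2 + 50x + 210

From α + 25 = √(415), squaring gives (α + 25)^2 = 415, i.e. α^2 + 50α + 625 = 415, so α^2 + 50α + 210 = 0. The discriminant of x^2 + 50x + 210 is (50)^2 - 4·(210) = 2500 - 840 = 1660, and 4·(415) is not a perfect square in Q since 415 is squarefree and ≠ 1. Hence x^2 + 50x + 210 is irreducible over Q and is the minimal polynomial of α.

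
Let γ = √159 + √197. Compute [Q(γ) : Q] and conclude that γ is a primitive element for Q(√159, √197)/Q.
[Q(γ) : Q] = 4 (equivalently, Q(γ) = Q(√159, √197))

Obviously Q(γ) ⊆ Q(√159, √197), and [Q(√159, √197):Q] = 4 (since 159, 197 are distinct squarefree integers > 1 with 31323 not a perfect square). To show equality we compute the minimal polynomial of γ. From γ = √159 + √197: γ^2 = 159 + 2√(31323) + 197 = 356 + 2√(31323), so γ^2 - 356 = 2√(31323); squaring, (γ^2 - 356)^2 = 4·31323, i.e. γ^4 - 712γ^2 + 126736 - 125292 = 0, i.e. γ^4 - 712γ^2 + 1444 = 0. So γ is a root of x^4 - 712x^2 + 1444. This polynomial is irreducible over Q: it has no rational root (each ±√159 ± √197 is irrational), and any factorization into two quadratics over Q would force √(31323) ∈ Q (pairing opposite roots) or √159, √197 ∈ Q (other pairings), all impossible. Hence [Q(γ):Q] = 4 = [Q(√159, √197):Q], so Q(γ) = Q(√159, √197).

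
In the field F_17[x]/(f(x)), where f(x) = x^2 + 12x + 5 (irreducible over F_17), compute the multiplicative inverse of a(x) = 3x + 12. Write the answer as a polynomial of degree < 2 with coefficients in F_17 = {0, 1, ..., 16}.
a(x)^(-1) ≡ 4x + 15 (mod f(x))

Since f is irreducible over F_17, F_17[x]/(f) is a field and a(x) ≠ 0 has an inverse. Apply the extended Euclidean algorithm to f(x) and a(x) in F_17[x]: f(x) = (6x + 14)·a(x) + (7). The last nonzero remainder is the constant 7 = gcd(f, a) in F_17. Back-substituting through the division chain expresses 7 = s(x)·a(x) + t(x)·f(x) with s(x) ≡ 11x + 3 (mod f), so (11x + 3)·a(x) ≡ 7 (mod f). Multiplying by 7^(-1) ≡ 5 in F_17 gives a(x)^(-1) ≡ 5·(11x + 3) ≡ 4x + 15 (mod f). Check: (3x + 12)·(4x + 15) = 12x^2 + 8x + 10 ≡ 1 (mod x^2 + 12x + 5).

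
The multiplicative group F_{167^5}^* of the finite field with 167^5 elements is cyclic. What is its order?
|F_{167^5}^*| = 129891985606

F_{167^5} has 167^5 = 129891985607 elements; its multiplicative group consists of all nonzero elements, so |F_{167^5}^*| = 129891985607 - 1 = 129891985606. (It is cyclic since any finite subgroup of the multiplicative group of a field is cyclic.)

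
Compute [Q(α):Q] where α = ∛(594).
[Q(α):Q] = 3

The minimal polynomial of α is x^3 - 594, irreducible over Q since 594 is not a perfect cube (so x^3 - 594 has no rational root). Hence [Q(α):Q] = deg(m_α) = 3.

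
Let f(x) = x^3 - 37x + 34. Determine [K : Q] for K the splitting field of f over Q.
[K : Q] = 6

By the rational root test, any rational root of the monic integer polynomial f(x) = x^3 - 37x + 34 must be an integer dividing the constant term 34, i.e. one of ±{1, 2, 17, 34}. Evaluating: f(1) = -2, f(-1) = 70, f(2) = -32, f(-2) = 100, f(17) = 4318, f(-17) = -4250, f(34) = 38080, f(-34) = -38012; none is 0, so f has no rational root and is therefore irreducible over Q (a cubic with no linear factor over a field is irreducible). For an irreducible cubic, the Galois group is A_3 or S_3 according as the discriminant disc(f) = -4a^3 - 27b^2 = -4·(-37)^3 - 27·(34)^2 = 171400 is or is not a square in Q. Here disc(f) = 171400 is not a perfect square in Q, so the Galois group of f over Q is not contained in A_3 and must be all of S_3. The splitting field has degree |S_3| = 6 over Q, so [K : Q] = 6.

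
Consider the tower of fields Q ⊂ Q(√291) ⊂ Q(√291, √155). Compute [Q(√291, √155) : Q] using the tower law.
[Q(√291, √155) : Q] = 4

[Q(√291):Q] = 2 (min poly x^2 - 291, irreducible since 291 is squarefree > 1). For the top step, suppose √155 ∈ Q(√291), say √155 = c + d√291 with c, d ∈ Q. Squaring: 155 = c^2 + 291d^2 + 2cd√291. Since √291 ∉ Q this forces 2cd = 0. If d = 0 then √155 = c ∈ Q, contradicting 155 squarefree > 1. If c = 0 then 155 = 291d^2, so 291·155 = (291d)^2 is a perfect square in Q — but 291·155 = 45105 is not a perfect square (since 291 and 155 are distinct squarefree integers). Contradiction. Hence √155 ∉ Q(√291), so x^2 - 155 stays irreducible over Q(√291) and [Q(√291, √155) : Q(√291)] = 2. By the tower law, [Q(√291, √155) : Q] = 2 · 2 = 4.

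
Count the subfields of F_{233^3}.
F_{233^3} has 2 subfields

The subfields of F_{p^n} are exactly the fields F_{p^d} for d | n (each is the fixed field of the unique index-d subgroup of Gal(F_{p^n}/F_p) ≅ Z/nZ). The divisors of n = 3 are {1, 3}, giving 2 subfields: F_{233^1}, F_{233^3}.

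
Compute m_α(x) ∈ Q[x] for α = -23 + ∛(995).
m_α(x) = x^3 + 69x^2 + 1587x + 11172

Set β = α + 23 = ∛(995), so β^3 = 995. Then (α + 23)^3 - 995 = 0, i.e. α is a root of g(x) = (x + 23)^3 - 995 = x^3 + 69x^2 + 1587x + 11172. Since g(x) = h(x + 23) where h(x) = x^3 - 995, and h is irreducible over Q (because 995 is not a perfect cube, so h has no rational root, and a monic cubic with no rational root is irreducible), g is also irreducible (irreducibility is preserved under the substitution x → x + 23). Hence m_α(x) = x^3 + 69x^2 + 1587x + 11172.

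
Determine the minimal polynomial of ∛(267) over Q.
m_α(x) = x^3 - 267

α satisfies α^3 = 267, so x^3 - 267 annihilates α. By the rational root test, a rational root p/q (in lowest terms) of x^3 - 267 would satisfy p^3 = 267 q^3, forcing q = 1 and p^3 = 267; but 267 is not a perfect cube, contradiction. A monic cubic over Q with no rational root is irreducible (any nontrivial factorization would include a linear factor). Hence x^3 - 267 is the minimal polynomial of α, and in particular [Q(α):Q] = 3.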